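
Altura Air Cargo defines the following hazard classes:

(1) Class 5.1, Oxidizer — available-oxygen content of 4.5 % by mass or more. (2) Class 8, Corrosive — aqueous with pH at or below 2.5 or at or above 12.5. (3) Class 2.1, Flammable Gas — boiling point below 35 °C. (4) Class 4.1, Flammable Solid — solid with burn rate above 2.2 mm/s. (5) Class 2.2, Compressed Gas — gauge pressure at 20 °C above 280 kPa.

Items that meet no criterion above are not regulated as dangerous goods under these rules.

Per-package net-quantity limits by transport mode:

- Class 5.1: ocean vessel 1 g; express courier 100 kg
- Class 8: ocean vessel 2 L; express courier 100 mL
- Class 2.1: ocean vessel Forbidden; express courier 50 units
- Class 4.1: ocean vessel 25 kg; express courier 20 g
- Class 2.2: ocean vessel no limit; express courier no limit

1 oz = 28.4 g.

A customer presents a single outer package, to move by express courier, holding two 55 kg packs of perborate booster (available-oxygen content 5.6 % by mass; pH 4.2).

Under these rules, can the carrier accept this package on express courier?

No

Perborate booster: available-oxygen content 5.6 % by mass ≥ 4.5 % by mass → Class 5.1 (Oxidizer).
Class 5.1 quantity: two 55 kg packs = 110 kg.
110 kg > 100 kg (express courier limit, Class 5.1) — over the limit.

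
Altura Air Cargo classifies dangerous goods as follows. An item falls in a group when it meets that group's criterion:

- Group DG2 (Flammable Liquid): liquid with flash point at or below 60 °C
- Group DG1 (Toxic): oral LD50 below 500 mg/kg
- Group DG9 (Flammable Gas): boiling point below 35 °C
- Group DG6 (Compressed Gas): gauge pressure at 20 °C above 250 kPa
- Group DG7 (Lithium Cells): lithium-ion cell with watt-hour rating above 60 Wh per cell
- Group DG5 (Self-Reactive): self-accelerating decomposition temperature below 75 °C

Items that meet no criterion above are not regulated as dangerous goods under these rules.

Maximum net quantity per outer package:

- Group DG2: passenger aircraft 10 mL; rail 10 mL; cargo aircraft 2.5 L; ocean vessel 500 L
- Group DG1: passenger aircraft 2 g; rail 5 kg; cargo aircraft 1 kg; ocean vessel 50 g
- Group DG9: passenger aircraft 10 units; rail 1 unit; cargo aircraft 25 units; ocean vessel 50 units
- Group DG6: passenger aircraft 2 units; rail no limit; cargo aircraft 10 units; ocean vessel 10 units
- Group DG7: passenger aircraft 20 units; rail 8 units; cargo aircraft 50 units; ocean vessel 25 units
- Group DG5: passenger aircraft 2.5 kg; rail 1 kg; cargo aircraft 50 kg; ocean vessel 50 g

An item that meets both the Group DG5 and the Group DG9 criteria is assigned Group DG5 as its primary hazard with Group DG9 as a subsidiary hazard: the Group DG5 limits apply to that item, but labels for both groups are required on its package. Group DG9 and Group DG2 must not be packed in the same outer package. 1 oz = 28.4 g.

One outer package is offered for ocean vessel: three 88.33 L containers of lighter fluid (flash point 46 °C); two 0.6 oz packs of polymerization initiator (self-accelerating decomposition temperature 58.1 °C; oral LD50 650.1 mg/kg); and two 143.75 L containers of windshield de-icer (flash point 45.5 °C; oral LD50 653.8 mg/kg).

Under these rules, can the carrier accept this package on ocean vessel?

Lighter fluid: flash point 46 °C ≤ 60 °C → Group DG2 (Flammable Liquid).
Self-accelerating decomposition temperature 58.1 °C meets the Group DG5 criterion (Self-Reactive), so the polymerization initiator is Group DG5.
Flash point 45.5 °C meets the Group DG2 criterion (Flammable Liquid), so the windshield de-icer is Group DG2.
Total Group DG2: (three 88.33 L containers = 264.99 L) + (two 143.75 L containers = 287.5 L) = 552.49 L.
552.49 L > 500 L (ocean vessel limit, Group DG2) — over the limit.
Group DG5 quantity: two 0.6 oz packs = 34.08 g.
That is within the Group DG5 ocean vessel limit of 50 g.
The segregation rule (Group DG9 with Group DG2) does not apply to Group DG2 with Group DG5.

No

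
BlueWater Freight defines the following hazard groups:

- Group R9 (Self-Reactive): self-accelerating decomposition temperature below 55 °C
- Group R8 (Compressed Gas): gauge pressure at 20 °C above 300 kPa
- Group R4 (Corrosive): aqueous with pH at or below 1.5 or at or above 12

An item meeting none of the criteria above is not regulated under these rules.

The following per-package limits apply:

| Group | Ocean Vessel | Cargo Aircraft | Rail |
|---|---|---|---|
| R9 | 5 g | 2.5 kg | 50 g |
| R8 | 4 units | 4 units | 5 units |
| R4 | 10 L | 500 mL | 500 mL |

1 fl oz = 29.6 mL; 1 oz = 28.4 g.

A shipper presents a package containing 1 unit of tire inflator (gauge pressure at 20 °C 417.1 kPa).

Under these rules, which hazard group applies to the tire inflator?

Group R8

The tire inflator has gauge pressure at 20 °C 417.1 kPa, which is > 300 kPa, so it is Group R8 (Compressed Gas).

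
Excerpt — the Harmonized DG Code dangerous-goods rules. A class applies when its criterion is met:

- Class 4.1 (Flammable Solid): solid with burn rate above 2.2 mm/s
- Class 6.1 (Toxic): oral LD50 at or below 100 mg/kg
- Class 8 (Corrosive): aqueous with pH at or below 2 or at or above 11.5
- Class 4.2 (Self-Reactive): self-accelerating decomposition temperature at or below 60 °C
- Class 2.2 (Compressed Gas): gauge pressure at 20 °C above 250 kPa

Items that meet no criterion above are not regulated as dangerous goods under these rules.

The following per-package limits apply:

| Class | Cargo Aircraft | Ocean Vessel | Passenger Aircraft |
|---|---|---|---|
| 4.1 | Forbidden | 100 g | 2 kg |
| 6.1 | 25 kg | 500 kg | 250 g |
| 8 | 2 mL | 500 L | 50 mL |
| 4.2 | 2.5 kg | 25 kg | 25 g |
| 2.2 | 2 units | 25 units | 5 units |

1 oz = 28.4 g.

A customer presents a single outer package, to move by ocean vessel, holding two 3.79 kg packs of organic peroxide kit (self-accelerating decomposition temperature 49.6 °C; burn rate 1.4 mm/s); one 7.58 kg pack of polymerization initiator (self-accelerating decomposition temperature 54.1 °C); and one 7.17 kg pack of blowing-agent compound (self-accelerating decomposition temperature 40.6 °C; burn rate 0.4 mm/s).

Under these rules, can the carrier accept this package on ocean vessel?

Self-accelerating decomposition temperature 49.6 °C meets the Class 4.2 criterion (Self-Reactive), so the organic peroxide kit is Class 4.2.
With self-accelerating decomposition temperature 54.1 °C (≤ 60 °C), the polymerization initiator falls in Class 4.2.
The blowing-agent compound has self-accelerating decomposition temperature 40.6 °C, which is ≤ 60 °C, so it is Class 4.2 (Self-Reactive).
Class 4.2 net quantity: (two 3.79 kg packs = 7.58 kg) + 7.58 kg + 7.17 kg = 22.33 kg.
22.33 kg ≤ 25 kg (ocean vessel limit, Class 4.2) — within limit.

Yes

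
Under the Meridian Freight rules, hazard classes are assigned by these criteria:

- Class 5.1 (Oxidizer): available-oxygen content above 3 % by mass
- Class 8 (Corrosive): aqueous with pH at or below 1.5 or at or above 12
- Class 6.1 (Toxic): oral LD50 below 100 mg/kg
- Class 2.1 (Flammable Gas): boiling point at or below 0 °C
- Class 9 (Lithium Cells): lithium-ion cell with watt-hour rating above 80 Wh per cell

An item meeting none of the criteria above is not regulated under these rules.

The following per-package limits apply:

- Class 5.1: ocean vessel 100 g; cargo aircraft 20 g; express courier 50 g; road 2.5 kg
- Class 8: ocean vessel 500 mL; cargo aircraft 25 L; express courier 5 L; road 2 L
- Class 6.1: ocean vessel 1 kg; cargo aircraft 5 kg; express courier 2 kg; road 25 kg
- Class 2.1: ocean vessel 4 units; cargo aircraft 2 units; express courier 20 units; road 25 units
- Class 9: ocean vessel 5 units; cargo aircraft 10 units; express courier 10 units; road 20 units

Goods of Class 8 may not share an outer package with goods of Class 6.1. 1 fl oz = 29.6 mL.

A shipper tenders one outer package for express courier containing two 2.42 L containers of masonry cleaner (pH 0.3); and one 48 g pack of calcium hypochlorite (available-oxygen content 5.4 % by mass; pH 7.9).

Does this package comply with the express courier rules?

Yes

Masonry cleaner: pH 0.3 ≤ 1.5 → Class 8 (Corrosive).
With available-oxygen content 5.4 % by mass (> 3 % by mass), the calcium hypochlorite falls in Class 5.1.
Class 8 quantity: two 2.42 L containers = 4.84 L.
4.84 L is within the express courier limit of 5 L for Class 8.
Class 5.1 quantity: 48 g.
That is within the Class 5.1 express courier limit of 50 g.
The segregation rule (Class 8 with Class 6.1) does not apply to Class 8 with Class 5.1.
Every hazard class is within its express courier limit and no segregation rule is violated.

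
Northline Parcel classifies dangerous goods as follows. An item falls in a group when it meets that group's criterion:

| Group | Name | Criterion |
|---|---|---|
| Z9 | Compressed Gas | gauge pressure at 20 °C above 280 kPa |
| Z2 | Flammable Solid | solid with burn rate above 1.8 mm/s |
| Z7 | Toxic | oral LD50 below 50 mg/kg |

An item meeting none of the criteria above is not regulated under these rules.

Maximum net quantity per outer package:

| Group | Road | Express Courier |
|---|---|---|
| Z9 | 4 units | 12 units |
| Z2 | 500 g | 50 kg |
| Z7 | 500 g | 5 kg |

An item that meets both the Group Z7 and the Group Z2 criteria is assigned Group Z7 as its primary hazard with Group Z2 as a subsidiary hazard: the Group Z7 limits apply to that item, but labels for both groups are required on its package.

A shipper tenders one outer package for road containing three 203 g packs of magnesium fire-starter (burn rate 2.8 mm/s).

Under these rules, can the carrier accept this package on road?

No

Magnesium fire-starter: burn rate 2.8 mm/s > 1.8 mm/s → Group Z2 (Flammable Solid).
Group Z2 quantity: three 203 g packs = 609 g.
609 g > 500 g (road limit, Group Z2) — over the limit.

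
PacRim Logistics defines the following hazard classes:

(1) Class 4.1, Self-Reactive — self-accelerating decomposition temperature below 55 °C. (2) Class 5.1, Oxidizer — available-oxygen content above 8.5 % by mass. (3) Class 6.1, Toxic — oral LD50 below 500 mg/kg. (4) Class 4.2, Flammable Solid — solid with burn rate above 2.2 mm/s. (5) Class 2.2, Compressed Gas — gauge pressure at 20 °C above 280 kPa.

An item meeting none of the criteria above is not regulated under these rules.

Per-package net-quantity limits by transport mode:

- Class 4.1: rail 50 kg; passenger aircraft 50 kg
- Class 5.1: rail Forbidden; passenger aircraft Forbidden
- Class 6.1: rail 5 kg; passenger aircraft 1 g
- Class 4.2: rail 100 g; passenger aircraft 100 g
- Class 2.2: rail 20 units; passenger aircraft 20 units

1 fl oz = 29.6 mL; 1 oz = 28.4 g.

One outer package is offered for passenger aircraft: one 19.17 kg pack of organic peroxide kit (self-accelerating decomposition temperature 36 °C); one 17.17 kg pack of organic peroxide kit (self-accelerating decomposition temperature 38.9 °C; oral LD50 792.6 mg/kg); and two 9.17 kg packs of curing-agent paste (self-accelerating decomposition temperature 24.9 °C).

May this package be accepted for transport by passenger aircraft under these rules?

Self-accelerating decomposition temperature 36 °C meets the Class 4.1 criterion (Self-Reactive), so the organic peroxide kit is Class 4.1.
Self-accelerating decomposition temperature 38.9 °C meets the Class 4.1 criterion (Self-Reactive), so the organic peroxide kit is Class 4.1.
The curing-agent paste has self-accelerating decomposition temperature 24.9 °C, which is < 55 °C, so it is Class 4.1 (Self-Reactive).
Class 4.1 net quantity: 19.17 kg + 17.17 kg + (two 9.17 kg packs = 18.34 kg) = 54.68 kg.
54.68 kg exceeds the passenger aircraft limit of 50 kg for Class 4.1.

No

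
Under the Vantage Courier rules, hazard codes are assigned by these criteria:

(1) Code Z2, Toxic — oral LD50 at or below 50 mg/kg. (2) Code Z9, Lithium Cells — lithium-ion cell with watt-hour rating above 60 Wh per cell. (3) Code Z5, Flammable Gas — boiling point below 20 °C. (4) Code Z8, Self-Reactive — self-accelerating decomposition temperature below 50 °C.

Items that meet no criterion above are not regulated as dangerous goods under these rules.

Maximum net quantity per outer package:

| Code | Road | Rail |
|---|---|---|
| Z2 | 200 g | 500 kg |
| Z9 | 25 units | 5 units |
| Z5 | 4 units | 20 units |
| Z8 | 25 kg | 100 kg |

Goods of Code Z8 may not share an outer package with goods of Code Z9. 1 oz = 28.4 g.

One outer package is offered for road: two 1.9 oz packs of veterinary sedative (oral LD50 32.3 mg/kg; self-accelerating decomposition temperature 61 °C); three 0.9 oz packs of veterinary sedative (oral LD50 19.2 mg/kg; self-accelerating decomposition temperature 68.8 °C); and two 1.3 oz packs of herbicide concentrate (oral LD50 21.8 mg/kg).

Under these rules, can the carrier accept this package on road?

With oral LD50 32.3 mg/kg (≤ 50 mg/kg), the veterinary sedative falls in Code Z2.
Oral LD50 19.2 mg/kg meets the Code Z2 criterion (Toxic), so the veterinary sedative is Code Z2.
Oral LD50 21.8 mg/kg meets the Code Z2 criterion (Toxic), so the herbicide concentrate is Code Z2.
Code Z2 net quantity: (two 1.9 oz packs = 107.92 g) + (three 0.9 oz packs = 76.68 g) + (two 1.3 oz packs = 73.84 g) = 258.44 g.
258.44 g > 200 g (road limit, Code Z2) — over the limit.

No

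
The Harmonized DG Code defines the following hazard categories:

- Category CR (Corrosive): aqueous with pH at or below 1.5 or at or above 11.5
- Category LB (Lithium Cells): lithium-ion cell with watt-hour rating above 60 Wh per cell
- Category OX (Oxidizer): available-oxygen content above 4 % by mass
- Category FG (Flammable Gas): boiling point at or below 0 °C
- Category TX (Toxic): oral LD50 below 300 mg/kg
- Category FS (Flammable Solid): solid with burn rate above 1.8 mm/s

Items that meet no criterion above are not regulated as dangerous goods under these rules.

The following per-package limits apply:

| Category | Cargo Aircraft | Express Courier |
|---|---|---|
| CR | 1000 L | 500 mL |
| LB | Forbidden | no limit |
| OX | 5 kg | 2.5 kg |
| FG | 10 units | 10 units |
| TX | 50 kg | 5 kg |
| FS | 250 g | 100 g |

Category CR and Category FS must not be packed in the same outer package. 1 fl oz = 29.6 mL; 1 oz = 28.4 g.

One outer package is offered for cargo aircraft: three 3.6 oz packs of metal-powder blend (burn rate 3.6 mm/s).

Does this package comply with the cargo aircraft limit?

No

Metal-powder blend: burn rate 3.6 mm/s > 1.8 mm/s → Category FS (Flammable Solid).
Category FS quantity: three 3.6 oz packs = 306.72 g.
306.72 g > 250 g (cargo aircraft limit, Category FS) — over the limit.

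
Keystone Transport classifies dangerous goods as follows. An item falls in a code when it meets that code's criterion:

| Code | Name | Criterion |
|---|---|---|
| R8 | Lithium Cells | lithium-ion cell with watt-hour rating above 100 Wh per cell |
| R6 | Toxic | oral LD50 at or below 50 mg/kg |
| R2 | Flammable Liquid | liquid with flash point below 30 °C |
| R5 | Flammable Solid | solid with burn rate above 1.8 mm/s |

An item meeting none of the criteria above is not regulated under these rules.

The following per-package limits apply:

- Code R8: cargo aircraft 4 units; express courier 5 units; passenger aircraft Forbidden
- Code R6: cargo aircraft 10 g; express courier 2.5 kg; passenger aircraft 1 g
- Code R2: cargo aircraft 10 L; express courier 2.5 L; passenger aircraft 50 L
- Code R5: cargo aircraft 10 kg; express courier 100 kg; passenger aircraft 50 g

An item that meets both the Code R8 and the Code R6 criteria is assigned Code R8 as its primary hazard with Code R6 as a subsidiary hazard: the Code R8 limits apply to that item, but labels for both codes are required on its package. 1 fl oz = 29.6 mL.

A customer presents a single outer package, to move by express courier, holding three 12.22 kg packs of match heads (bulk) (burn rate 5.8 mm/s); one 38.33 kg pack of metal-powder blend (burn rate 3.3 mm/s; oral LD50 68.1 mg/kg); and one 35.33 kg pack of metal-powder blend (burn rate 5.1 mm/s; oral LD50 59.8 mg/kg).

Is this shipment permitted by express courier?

Burn rate 5.8 mm/s meets the Code R5 criterion (Flammable Solid), so the match heads (bulk) are Code R5.
With burn rate 3.3 mm/s (> 1.8 mm/s), the metal-powder blend falls in Code R5.
Burn rate 5.1 mm/s meets the Code R5 criterion (Flammable Solid), so the metal-powder blend is Code R5.
Total Code R5: (three 12.22 kg packs = 36.66 kg) + 38.33 kg + 35.33 kg = 110.32 kg.
110.32 kg exceeds the express courier limit of 100 kg for Code R5.

No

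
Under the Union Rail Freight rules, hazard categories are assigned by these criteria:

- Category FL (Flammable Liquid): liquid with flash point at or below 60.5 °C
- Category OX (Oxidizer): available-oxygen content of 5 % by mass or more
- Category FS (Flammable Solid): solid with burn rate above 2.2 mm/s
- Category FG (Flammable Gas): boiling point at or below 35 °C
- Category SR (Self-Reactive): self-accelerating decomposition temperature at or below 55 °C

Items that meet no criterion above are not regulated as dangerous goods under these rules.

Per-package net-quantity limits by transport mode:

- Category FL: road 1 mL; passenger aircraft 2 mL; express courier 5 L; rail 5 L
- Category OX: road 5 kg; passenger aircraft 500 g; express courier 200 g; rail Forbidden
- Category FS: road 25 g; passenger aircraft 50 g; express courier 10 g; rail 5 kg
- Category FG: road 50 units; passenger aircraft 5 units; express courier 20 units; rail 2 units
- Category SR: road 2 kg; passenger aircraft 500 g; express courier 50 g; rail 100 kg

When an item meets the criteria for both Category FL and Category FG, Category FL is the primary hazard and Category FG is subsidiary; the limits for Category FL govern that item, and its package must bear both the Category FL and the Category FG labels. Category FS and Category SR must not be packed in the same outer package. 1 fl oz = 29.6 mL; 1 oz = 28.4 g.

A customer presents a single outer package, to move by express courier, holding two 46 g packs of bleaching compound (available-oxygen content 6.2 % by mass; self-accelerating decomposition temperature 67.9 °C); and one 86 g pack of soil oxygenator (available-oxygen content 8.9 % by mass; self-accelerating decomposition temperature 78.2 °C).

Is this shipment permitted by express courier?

The bleaching compound has available-oxygen content 6.2 % by mass, which is ≥ 5 % by mass, so it is Category OX (Oxidizer).
With available-oxygen content 8.9 % by mass (≥ 5 % by mass), the soil oxygenator falls in Category OX.
Total Category OX: (two 46 g packs = 92 g) + 86 g = 178 g.
178 g is within the express courier limit of 200 g for Category OX.

Yes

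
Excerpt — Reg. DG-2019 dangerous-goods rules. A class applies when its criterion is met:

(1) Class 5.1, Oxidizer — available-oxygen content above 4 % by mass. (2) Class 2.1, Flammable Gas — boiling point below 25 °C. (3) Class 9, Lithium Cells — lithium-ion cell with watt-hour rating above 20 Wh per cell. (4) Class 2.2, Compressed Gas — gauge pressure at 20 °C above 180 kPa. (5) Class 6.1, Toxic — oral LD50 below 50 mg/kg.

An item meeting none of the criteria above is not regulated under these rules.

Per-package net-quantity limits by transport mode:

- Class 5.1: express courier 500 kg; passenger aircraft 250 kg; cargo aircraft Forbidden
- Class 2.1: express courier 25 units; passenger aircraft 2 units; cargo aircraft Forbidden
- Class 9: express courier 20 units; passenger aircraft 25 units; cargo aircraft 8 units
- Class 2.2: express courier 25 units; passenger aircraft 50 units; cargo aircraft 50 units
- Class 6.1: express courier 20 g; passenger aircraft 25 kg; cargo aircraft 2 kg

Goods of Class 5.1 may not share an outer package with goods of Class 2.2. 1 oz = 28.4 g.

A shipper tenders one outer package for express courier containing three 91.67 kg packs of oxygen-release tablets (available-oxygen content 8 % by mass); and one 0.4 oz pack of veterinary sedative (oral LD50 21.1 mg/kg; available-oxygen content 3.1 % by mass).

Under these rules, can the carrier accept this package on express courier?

Yes

Oxygen-release tablets: available-oxygen content 8 % by mass > 4 % by mass → Class 5.1 (Oxidizer).
With oral LD50 21.1 mg/kg (< 50 mg/kg), the veterinary sedative falls in Class 6.1.
Class 5.1 quantity: three 91.67 kg packs = 275.01 kg.
That is within the Class 5.1 express courier limit of 500 kg.
Class 6.1 quantity: one 0.4 oz pack = 11.36 g.
That is within the Class 6.1 express courier limit of 20 g.
The segregation rule (Class 5.1 with Class 2.2) does not apply to Class 5.1 with Class 6.1.
Every hazard class is within its express courier limit and no segregation rule is violated.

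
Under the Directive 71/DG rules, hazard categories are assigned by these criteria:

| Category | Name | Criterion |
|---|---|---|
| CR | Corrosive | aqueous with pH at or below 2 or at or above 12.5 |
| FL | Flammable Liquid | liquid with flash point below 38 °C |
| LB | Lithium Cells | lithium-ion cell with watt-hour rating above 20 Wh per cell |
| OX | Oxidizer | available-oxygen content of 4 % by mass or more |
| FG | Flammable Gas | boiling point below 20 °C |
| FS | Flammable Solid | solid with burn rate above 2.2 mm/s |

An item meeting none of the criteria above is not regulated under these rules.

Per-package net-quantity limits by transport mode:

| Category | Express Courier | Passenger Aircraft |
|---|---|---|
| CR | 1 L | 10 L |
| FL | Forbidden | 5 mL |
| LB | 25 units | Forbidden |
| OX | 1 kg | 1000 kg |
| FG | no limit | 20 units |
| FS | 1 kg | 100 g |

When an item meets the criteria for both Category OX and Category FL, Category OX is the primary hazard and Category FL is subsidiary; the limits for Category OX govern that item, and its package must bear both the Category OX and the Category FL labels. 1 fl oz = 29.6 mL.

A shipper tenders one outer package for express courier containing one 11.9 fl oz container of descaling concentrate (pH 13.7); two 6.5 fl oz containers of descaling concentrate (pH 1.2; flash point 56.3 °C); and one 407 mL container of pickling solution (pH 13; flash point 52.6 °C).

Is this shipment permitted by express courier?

No

With pH 13.7 (≥ 12.5), the descaling concentrate falls in Category CR.
With pH 1.2 (≤ 2), the descaling concentrate falls in Category CR.
With pH 13 (≥ 12.5), the pickling solution falls in Category CR.
Category CR net quantity: (one 11.9 fl oz container = 352.24 mL) + (two 6.5 fl oz containers = 384.8 mL) + 407 mL = 1144.04 mL.
That exceeds the Category CR express courier limit of 1 L.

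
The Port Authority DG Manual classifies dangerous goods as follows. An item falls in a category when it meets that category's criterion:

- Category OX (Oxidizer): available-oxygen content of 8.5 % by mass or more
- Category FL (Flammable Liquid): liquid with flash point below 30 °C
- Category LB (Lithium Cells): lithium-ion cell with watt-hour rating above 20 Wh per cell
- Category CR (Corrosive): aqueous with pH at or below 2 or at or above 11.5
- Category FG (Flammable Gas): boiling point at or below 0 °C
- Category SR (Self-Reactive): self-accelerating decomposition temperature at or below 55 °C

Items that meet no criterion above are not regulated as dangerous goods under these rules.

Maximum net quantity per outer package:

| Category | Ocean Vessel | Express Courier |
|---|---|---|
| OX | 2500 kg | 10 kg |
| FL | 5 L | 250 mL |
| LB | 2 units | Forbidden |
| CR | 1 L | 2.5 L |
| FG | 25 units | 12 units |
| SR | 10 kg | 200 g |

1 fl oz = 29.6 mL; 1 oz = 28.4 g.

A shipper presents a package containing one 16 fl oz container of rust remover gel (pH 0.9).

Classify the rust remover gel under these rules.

Category CR

With pH 0.9 (≤ 2), the rust remover gel falls in Category CR.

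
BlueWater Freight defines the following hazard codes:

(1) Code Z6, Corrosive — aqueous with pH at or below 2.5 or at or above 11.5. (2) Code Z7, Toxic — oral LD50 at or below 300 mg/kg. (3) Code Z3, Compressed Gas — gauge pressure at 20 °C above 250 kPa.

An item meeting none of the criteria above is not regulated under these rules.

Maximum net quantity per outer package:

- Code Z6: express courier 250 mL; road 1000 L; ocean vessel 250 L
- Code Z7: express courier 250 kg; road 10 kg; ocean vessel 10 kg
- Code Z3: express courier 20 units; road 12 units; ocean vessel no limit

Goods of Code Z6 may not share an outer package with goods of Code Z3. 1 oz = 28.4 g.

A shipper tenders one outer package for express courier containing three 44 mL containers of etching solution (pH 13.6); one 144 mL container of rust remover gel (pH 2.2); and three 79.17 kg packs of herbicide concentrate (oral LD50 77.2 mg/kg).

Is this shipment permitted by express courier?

Etching solution: pH 13.6 ≥ 11.5 → Code Z6 (Corrosive).
With pH 2.2 (≤ 2.5), the rust remover gel falls in Code Z6.
With oral LD50 77.2 mg/kg (≤ 300 mg/kg), the herbicide concentrate falls in Code Z7.
Code Z6 net quantity: (three 44 mL containers = 132 mL) + 144 mL = 276 mL.
276 mL > 250 mL (express courier limit, Code Z6) — over the limit.
Code Z7 quantity: three 79.17 kg packs = 237.51 kg.
237.51 kg is within the express courier limit of 250 kg for Code Z7.
The segregation rule (Code Z6 with Code Z3) does not apply to Code Z6 with Code Z7.

No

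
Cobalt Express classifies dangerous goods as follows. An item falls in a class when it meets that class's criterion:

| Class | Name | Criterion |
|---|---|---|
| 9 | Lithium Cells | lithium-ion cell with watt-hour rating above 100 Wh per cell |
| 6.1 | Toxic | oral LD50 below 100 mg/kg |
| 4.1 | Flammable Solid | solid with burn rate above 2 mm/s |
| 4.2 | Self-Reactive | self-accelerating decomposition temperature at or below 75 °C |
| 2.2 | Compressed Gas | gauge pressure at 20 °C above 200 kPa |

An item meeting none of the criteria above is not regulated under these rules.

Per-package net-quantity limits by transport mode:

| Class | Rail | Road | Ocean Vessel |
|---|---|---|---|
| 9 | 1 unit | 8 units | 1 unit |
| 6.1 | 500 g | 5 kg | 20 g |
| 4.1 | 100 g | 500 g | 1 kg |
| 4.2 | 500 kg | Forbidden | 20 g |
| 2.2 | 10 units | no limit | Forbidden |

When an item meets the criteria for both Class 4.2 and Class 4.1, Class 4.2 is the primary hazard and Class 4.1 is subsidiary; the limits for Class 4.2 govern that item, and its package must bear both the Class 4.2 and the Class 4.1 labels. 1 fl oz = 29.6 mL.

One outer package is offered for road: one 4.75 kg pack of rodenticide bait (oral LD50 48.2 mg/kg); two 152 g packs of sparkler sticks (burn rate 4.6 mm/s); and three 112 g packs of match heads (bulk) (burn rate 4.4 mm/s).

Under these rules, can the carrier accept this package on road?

The rodenticide bait has oral LD50 48.2 mg/kg, which is < 100 mg/kg, so it is Class 6.1 (Toxic).
Sparkler sticks: burn rate 4.6 mm/s > 2 mm/s → Class 4.1 (Flammable Solid).
With burn rate 4.4 mm/s (> 2 mm/s), the match heads (bulk) fall in Class 4.1.
Total Class 4.1: (two 152 g packs = 304 g) + (three 112 g packs = 336 g) = 640 g.
640 g > 500 g (road limit, Class 4.1) — over the limit.
Class 6.1 quantity: 4.75 kg.
That is within the Class 6.1 road limit of 5 kg.

No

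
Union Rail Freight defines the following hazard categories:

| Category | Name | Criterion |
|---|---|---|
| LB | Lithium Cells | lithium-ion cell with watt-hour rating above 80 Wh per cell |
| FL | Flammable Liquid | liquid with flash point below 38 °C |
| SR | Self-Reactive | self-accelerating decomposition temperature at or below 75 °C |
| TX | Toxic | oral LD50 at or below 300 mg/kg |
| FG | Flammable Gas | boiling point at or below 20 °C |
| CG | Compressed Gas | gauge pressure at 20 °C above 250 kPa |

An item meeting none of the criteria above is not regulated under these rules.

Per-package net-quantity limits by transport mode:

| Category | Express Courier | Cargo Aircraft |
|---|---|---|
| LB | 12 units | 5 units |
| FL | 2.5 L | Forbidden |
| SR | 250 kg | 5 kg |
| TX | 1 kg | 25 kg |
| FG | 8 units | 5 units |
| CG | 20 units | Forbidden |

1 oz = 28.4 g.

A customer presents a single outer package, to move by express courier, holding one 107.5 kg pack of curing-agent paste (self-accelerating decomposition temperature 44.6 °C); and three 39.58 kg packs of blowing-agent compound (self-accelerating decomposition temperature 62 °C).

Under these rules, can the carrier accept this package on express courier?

Curing-agent paste: self-accelerating decomposition temperature 44.6 °C ≤ 75 °C → Category SR (Self-Reactive).
With self-accelerating decomposition temperature 62 °C (≤ 75 °C), the blowing-agent compound falls in Category SR.
Total Category SR: 107.5 kg + (three 39.58 kg packs = 118.74 kg) = 226.24 kg.
226.24 kg is within the express courier limit of 250 kg for Category SR.

Yes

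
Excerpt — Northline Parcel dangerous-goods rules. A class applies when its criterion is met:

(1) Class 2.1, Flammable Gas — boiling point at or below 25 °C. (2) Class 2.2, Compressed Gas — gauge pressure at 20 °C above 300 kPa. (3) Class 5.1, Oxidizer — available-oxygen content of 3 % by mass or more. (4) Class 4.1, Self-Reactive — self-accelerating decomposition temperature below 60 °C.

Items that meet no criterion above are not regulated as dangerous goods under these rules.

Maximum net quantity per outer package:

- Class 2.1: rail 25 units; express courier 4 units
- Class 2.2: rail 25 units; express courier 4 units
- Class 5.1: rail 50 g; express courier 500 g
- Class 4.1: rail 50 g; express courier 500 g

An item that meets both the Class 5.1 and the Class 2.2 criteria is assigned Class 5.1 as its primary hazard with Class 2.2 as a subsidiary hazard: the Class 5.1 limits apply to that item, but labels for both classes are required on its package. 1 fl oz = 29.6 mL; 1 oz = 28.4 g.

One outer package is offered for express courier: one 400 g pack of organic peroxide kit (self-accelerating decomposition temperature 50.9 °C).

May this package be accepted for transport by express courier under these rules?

Self-accelerating decomposition temperature 50.9 °C meets the Class 4.1 criterion (Self-Reactive), so the organic peroxide kit is Class 4.1.
Class 4.1 quantity: 400 g.
400 g is within the express courier limit of 500 g for Class 4.1.

Yes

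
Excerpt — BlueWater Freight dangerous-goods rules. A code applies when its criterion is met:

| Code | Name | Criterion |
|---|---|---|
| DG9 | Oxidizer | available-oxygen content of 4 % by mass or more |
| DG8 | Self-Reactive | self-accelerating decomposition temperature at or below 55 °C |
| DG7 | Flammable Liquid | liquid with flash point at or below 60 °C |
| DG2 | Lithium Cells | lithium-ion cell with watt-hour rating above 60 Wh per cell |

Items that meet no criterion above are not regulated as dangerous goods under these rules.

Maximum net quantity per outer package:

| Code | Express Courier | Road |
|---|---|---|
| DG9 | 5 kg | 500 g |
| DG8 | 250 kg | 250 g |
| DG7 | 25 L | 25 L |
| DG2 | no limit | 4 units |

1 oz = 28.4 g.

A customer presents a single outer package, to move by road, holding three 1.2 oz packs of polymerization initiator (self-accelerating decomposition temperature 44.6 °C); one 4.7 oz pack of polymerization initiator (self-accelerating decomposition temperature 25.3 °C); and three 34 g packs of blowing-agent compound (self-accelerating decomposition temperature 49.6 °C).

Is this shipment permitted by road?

No

With self-accelerating decomposition temperature 44.6 °C (≤ 55 °C), the polymerization initiator falls in Code DG8.
Polymerization initiator: self-accelerating decomposition temperature 25.3 °C ≤ 55 °C → Code DG8 (Self-Reactive).
Blowing-agent compound: self-accelerating decomposition temperature 49.6 °C ≤ 55 °C → Code DG8 (Self-Reactive).
Total Code DG8: (three 1.2 oz packs = 102.24 g) + (one 4.7 oz pack = 133.48 g) + (three 34 g packs = 102 g) = 337.72 g.
337.72 g > 250 g (road limit, Code DG8) — over the limit.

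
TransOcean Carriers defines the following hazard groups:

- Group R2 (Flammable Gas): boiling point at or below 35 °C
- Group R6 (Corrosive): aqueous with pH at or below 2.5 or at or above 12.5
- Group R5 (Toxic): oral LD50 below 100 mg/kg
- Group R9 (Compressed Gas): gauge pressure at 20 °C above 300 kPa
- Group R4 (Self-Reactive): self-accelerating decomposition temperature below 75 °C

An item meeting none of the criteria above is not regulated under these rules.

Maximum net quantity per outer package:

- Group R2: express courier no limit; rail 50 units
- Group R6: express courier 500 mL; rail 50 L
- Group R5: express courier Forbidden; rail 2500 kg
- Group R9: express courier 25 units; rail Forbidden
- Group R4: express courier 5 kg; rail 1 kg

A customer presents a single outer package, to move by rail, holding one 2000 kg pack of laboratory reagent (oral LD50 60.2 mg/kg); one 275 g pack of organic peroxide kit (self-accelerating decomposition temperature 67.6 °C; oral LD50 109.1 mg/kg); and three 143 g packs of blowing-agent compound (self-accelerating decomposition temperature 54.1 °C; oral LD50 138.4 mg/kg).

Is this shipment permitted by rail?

With oral LD50 60.2 mg/kg (< 100 mg/kg), the laboratory reagent falls in Group R5.
The organic peroxide kit has self-accelerating decomposition temperature 67.6 °C, which is < 75 °C, so it is Group R4 (Self-Reactive).
Blowing-agent compound: self-accelerating decomposition temperature 54.1 °C < 75 °C → Group R4 (Self-Reactive).
Group R4 net quantity: 275 g + (three 143 g packs = 429 g) = 704 g.
704 g is within the rail limit of 1 kg for Group R4.
Group R5 quantity: 2000 kg.
2000 kg ≤ 2500 kg (rail limit, Group R5) — within limit.
Every hazard group is within its rail limit and no segregation rule is violated.

Yes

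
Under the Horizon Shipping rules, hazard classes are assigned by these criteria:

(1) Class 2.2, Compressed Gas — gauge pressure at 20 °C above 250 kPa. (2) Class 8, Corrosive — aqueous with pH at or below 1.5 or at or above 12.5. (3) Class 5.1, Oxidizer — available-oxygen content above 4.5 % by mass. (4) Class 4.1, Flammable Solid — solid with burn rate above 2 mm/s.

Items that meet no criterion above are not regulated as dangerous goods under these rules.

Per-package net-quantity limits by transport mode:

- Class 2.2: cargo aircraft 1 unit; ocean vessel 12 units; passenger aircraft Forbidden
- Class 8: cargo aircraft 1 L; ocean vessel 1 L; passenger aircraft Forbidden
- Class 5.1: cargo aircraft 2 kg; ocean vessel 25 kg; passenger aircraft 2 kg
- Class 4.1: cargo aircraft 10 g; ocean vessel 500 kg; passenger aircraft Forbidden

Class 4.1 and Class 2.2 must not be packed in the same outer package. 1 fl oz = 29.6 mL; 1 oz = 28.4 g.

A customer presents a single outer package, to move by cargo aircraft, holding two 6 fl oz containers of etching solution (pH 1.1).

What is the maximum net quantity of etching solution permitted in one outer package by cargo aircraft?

1 L

Etching solution: pH 1.1 ≤ 1.5 → Class 8 (Corrosive).
The cargo aircraft limit for Class 8 is 1 L.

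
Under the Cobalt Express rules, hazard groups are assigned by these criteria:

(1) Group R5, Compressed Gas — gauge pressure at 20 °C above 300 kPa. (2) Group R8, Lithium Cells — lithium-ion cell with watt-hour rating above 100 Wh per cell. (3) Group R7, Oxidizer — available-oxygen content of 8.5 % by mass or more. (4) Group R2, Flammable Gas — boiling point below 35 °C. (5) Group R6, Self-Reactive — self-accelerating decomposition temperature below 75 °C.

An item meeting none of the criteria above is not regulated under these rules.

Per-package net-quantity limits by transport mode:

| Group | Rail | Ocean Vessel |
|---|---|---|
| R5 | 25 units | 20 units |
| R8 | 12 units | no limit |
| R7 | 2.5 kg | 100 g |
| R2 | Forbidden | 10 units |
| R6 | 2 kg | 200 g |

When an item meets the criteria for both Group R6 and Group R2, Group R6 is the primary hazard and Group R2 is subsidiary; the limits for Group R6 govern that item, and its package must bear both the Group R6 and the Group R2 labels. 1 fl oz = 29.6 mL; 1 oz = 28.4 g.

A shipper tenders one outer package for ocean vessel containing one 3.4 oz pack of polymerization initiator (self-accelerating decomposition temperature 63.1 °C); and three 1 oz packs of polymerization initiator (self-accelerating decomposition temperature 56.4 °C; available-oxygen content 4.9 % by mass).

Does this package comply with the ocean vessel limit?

Polymerization initiator: self-accelerating decomposition temperature 63.1 °C < 75 °C → Group R6 (Self-Reactive).
The polymerization initiator has self-accelerating decomposition temperature 56.4 °C, which is < 75 °C, so it is Group R6 (Self-Reactive).
Group R6 net quantity: (one 3.4 oz pack = 96.56 g) + (three 1 oz packs = 85.2 g) = 181.76 g.
That is within the Group R6 ocean vessel limit of 200 g.

Yes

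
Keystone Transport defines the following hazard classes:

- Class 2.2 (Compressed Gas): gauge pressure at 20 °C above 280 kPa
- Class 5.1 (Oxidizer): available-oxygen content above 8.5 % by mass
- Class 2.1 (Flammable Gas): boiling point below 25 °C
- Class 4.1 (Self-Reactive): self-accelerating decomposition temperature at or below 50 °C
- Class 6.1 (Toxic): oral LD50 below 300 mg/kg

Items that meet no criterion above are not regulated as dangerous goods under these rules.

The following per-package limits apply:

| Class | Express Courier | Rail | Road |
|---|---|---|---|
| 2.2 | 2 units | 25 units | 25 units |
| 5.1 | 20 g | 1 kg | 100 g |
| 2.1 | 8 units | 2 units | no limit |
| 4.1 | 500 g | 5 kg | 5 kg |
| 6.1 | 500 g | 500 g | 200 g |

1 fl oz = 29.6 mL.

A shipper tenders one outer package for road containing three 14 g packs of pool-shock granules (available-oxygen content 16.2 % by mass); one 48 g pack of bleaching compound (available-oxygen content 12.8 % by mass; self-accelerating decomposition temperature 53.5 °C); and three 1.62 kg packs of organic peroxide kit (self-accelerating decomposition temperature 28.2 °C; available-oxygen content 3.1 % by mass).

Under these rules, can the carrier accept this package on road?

Yes

Pool-shock granules: available-oxygen content 16.2 % by mass > 8.5 % by mass → Class 5.1 (Oxidizer).
The bleaching compound has available-oxygen content 12.8 % by mass, which is > 8.5 % by mass, so it is Class 5.1 (Oxidizer).
With self-accelerating decomposition temperature 28.2 °C (≤ 50 °C), the organic peroxide kit falls in Class 4.1.
Total Class 5.1: (three 14 g packs = 42 g) + 48 g = 90 g.
90 g is within the road limit of 100 g for Class 5.1.
Class 4.1 quantity: three 1.62 kg packs = 4.86 kg.
That is within the Class 4.1 road limit of 5 kg.
Every hazard class is within its road limit and no segregation rule is violated.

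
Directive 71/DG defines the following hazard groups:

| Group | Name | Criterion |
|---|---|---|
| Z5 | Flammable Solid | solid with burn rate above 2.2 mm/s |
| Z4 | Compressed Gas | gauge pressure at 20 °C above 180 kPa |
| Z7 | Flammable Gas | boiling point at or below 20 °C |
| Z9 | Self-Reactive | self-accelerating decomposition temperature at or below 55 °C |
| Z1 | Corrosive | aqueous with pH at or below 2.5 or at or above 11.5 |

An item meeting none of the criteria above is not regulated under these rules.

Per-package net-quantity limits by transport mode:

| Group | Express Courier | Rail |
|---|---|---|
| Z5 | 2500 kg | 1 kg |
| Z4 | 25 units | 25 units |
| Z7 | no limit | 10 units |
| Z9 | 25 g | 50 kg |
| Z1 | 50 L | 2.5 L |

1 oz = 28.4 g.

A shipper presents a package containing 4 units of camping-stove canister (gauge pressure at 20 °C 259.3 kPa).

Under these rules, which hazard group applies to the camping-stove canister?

With gauge pressure at 20 °C 259.3 kPa (> 180 kPa), the camping-stove canister falls in Group Z4.

Group Z4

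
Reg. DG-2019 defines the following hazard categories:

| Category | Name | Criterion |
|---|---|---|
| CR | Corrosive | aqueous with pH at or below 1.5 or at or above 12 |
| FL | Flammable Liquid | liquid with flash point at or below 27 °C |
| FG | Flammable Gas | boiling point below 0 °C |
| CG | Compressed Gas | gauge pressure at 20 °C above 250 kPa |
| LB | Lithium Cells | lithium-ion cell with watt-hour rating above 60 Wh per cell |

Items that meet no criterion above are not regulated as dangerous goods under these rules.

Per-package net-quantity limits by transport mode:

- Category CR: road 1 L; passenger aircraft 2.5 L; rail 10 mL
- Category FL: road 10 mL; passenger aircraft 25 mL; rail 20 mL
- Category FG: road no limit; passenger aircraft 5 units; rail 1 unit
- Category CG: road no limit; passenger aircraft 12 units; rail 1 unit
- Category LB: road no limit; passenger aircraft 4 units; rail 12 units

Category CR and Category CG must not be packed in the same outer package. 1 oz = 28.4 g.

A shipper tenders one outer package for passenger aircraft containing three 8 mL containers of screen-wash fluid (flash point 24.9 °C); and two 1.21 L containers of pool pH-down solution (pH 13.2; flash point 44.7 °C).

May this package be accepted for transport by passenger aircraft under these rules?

Yes

Screen-wash fluid: flash point 24.9 °C ≤ 27 °C → Category FL (Flammable Liquid).
Pool pH-down solution: pH 13.2 ≥ 12 → Category CR (Corrosive).
Category CR quantity: two 1.21 L containers = 2.42 L.
2.42 L is within the passenger aircraft limit of 2.5 L for Category CR.
Category FL quantity: three 8 mL containers = 24 mL.
24 mL is within the passenger aircraft limit of 25 mL for Category FL.
The segregation rule (Category CR with Category CG) does not apply to Category CR with Category FL.
Every hazard category is within its passenger aircraft limit and no segregation rule is violated.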